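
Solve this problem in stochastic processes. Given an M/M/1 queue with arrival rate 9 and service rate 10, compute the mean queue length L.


rho = 9/10 = 0.9000
L = rho/(1-rho)
= 0.9000/0.1000
= 9.0000

9.0000


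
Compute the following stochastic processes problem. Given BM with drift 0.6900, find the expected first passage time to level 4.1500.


Expected first passage time = a/mu
= 4.1500/0.6900
= 6.0145

6.0145


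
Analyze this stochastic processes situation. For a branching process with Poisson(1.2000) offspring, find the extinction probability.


Since mu = 1.2000 > 1, extinction prob q < 1.
Solve s = exp(mu*(s-1)) iteratively.
q = 0.6863

0.6863


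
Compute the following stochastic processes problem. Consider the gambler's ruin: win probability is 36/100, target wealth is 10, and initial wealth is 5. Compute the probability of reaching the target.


Gambler's ruin formula:
r = q/p = 0.6400/0.3600 = 1.7778
P(win) = (1 - r^i)/(1 - r^N)
= (1 - 1.7778^5)/(1 - 1.7778^10)
= 0.0533

0.0533


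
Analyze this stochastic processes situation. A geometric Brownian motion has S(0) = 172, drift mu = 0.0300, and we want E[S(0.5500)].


E[S(t)] = S(0) * exp(mu * t)
= 172 * exp(0.0300 * 0.5500)
= 172 * 1.0166
= 174.8615

174.8615


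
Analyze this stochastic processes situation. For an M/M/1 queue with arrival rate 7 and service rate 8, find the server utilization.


rho = lambda/mu
= 7/8
= 0.8750

0.8750


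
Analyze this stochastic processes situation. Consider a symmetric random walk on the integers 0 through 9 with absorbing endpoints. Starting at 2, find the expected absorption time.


For symmetric RW on 0,...,N with absorbing barriers, E(i) = i*(N-i)
E(2) = 2 * 7 = 14

14


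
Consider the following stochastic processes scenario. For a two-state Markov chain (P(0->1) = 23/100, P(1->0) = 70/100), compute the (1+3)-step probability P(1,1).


P^4 = P^1 * P^3
Computing via matrix multiplication of the transition matrix.
Entry (1,1) of P^4 = 0.2473

0.2473


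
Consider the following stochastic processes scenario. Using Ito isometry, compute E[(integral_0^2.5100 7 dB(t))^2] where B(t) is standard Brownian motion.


By Ito isometry: E[(int f dB)^2] = int f^2 dt
= 7^2 * 2.5100
= 49 * 2.5100 = 122.9900

122.9900


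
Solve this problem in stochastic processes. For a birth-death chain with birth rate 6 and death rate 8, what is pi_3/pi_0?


For birth-death process, pi_n/pi_0 = (lambda/mu)^n
= (6/8)^3
= 0.4219

0.4219


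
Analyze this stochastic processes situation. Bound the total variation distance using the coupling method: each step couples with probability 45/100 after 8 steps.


TV distance bound <= (1-delta)^n
= (1 - 0.4500)^8
= 0.5500^8
= 0.0084

0.0084


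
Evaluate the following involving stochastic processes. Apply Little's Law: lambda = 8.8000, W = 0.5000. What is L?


Little's Law: L = lambda * W
= 8.8000 * 0.5000
= 4.4000

4.4000


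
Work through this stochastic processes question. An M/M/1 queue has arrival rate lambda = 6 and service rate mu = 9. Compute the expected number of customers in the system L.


rho = 6/9 = 0.6667
L = rho/(1-rho)
= 0.6667/0.3333
= 2.0000

2.0000


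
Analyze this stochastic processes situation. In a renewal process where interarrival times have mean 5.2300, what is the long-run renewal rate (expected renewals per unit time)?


Long-run renewal rate = 1/E(X)
= 1/5.2300
= 0.1912

0.1912


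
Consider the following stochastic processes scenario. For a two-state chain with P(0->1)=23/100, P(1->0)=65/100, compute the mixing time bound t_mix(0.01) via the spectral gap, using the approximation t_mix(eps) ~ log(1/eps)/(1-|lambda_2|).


lambda_2 = |1 - p01 - p10| = |1 - 0.2300 - 0.6500| = 0.1200
t_mix ~ log(1/eps)/(1 - |lambda_2|)
= log(100)/(1 - 0.1200) = 4.6052/0.8800
= 5.2331

5.2331


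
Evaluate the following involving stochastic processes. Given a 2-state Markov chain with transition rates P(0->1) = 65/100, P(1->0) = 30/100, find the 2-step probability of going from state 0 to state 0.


Computing P^2 by matrix multiplication.
P = [[0.3500, 0.6500], [0.3000, 0.7000]]
After raising P to the power 2:
P^2(0,0) = 0.3175

0.3175


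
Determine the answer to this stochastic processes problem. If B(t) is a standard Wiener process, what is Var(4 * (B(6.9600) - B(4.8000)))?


Var(alpha*(B(t)-B(s))) = alpha^2 * (t-s)
= 4^2 * (6.9600 - 4.8000)
= 16 * 2.1600
= 34.5600

34.5600


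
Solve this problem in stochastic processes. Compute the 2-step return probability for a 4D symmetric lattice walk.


P(return in 2 steps) = P(reverse first step) = 1/(2d)
= 1/8
= 0.1250

0.1250


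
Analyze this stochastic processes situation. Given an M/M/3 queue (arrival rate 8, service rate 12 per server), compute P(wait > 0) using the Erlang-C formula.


a = lambda/mu = 0.6667
rho = a/c = 0.2222
Erlang-C formula applied:
C(c,a) = 0.0325

0.0325


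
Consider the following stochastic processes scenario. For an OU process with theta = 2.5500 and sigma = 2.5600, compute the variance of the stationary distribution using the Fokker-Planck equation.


Stationary variance = sigma^2 / (2*theta)
= 2.5600^2 / (2*2.5500)
= 6.5536 / 5.1000
= 1.2850

1.2850


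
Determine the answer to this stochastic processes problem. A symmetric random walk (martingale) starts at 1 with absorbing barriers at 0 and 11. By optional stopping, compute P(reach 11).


By optional stopping theorem: E(M at tau) = M(0) = 1
P(hit 11)*11 + P(hit 0)*0 = 1
P(hit 11) = (1 - 0)/(11 - 0) = 1/11 = 0.0909

0.0909


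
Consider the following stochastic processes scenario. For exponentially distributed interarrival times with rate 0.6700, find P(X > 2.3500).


P(X > t) = exp(-lambda * t)
= exp(-0.6700 * 2.3500)
= exp(-1.5745) = 0.2071

0.2071


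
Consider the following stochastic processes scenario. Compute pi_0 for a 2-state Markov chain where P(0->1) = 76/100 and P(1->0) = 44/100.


Stationary distribution: pi_0 = p10/(p01+p10), pi_1 = p01/(p01+p10)
p01 = 0.7600, p10 = 0.4400
pi_0 = 0.3667

0.3667


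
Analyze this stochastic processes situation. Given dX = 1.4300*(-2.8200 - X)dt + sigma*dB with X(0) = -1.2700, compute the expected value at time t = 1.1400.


E[X(t)] = mu + (X(0) - mu)*exp(-theta*t)
= -2.8200 + (-1.2700 - -2.8200)*exp(-1.4300*1.1400)
= -2.8200 + 1.5500 * 0.1959
= -2.5164

-2.5164


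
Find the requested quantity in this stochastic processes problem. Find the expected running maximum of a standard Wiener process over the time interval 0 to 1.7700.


E(max B(s)) = sqrt(2t/pi)
= sqrt(2*1.7700/pi)
= sqrt(1.1268)
= 1.0615

1.0615


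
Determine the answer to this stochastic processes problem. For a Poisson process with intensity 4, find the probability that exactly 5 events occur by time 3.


P(N(t)=k) = (lambda*t)^k * exp(-lambda*t) / k!
lambda*t = 12
= 12^5 * exp(-12) / 5!
= 248832 * 6.1442e-06 / 120
= 0.0127

0.0127


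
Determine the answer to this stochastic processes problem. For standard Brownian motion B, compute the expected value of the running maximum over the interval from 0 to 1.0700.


E(max B(s)) = sqrt(2t/pi)
= sqrt(2*1.0700/pi)
= sqrt(0.6812)
= 0.8253

0.8253


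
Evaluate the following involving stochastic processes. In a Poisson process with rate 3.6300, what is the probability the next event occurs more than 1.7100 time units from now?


P(X > t) = exp(-lambda * t)
= exp(-3.6300 * 1.7100)
= exp(-6.2073) = 0.0020

0.0020


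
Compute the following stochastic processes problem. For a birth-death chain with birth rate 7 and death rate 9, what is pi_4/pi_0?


For birth-death process, pi_n/pi_0 = (lambda/mu)^n
= (7/9)^4
= 0.3660

0.3660


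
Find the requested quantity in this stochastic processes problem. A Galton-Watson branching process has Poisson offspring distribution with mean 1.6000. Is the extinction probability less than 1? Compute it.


Since mu = 1.6000 > 1, extinction prob q < 1.
Solve s = exp(mu*(s-1)) iteratively.
q = 0.3580

0.3580


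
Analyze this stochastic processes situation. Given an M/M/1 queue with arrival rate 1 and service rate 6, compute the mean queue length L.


rho = 1/6 = 0.1667
L = rho/(1-rho)
= 0.1667/0.8333
= 0.2000

0.2000


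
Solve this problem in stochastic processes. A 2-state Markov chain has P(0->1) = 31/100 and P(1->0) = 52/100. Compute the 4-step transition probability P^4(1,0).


Computing P^4 by matrix multiplication.
P = [[0.6900, 0.3100], [0.5200, 0.4800]]
After raising P to the power 4:
P^4(1,0) = 0.6260

0.6260


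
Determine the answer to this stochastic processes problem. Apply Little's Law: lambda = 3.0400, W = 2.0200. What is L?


Little's Law: L = lambda * W
= 3.0400 * 2.0200
= 6.1408

6.1408


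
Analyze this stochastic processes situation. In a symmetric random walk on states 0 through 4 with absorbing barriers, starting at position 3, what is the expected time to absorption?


For symmetric RW on 0,...,N with absorbing barriers, E(i) = i*(N-i)
E(3) = 3 * 1 = 3

3


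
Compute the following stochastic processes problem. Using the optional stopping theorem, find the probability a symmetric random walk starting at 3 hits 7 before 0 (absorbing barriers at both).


By optional stopping theorem: E(M at tau) = M(0) = 3
P(hit 7)*7 + P(hit 0)*0 = 3
P(hit 7) = (3 - 0)/(7 - 0) = 3/7 = 0.4286

0.4286


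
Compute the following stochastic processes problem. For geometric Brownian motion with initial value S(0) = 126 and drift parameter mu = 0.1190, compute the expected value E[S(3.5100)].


E[S(t)] = S(0) * exp(mu * t)
= 126 * exp(0.1190 * 3.5100)
= 126 * 1.5184
= 191.3247

191.3247


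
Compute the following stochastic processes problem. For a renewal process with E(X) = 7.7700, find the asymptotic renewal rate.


Long-run renewal rate = 1/E(X)
= 1/7.7700
= 0.1287

0.1287


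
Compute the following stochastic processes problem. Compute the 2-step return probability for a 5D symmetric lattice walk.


P(return in 2 steps) = P(reverse first step) = 1/(2d)
= 1/10
= 0.1000

0.1000


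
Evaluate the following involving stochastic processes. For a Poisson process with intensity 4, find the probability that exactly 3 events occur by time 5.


P(N(t)=k) = (lambda*t)^k * exp(-lambda*t) / k!
lambda*t = 20
= 20^3 * exp(-20) / 3!
= 8000 * 2.0612e-09 / 6
= 2.7482e-06

2.7482e-06


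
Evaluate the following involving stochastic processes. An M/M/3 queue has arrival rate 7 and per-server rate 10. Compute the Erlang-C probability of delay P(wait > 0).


a = lambda/mu = 0.7000
rho = a/c = 0.2333
Erlang-C formula applied:
C(c,a) = 0.0369

0.0369


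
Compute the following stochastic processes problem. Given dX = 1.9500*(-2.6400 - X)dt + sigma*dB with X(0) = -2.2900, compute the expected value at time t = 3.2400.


E[X(t)] = mu + (X(0) - mu)*exp(-theta*t)
= -2.6400 + (-2.2900 - -2.6400)*exp(-1.9500*3.2400)
= -2.6400 + 0.3500 * 0.0018
= -2.6394

-2.6394


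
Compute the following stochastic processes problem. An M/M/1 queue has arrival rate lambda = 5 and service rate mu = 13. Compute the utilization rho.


rho = lambda/mu
= 5/13
= 0.3846

0.3846


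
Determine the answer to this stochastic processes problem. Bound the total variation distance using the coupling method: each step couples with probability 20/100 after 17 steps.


TV distance bound <= (1-delta)^n
= (1 - 0.2000)^17
= 0.8000^17
= 0.0225

0.0225


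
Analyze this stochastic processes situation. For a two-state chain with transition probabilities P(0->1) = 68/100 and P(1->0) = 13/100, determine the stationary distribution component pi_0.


Stationary distribution: pi_0 = p10/(p01+p10), pi_1 = p01/(p01+p10)
p01 = 0.6800, p10 = 0.1300
pi_0 = 0.1605

0.1605


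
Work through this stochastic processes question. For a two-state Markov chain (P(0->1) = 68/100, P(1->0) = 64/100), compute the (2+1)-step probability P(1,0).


P^3 = P^2 * P^1
Computing via matrix multiplication of the transition matrix.
Entry (1,0) of P^3 = 0.5007

0.5007


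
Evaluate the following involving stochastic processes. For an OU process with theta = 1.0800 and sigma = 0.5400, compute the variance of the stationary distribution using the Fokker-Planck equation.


Stationary variance = sigma^2 / (2*theta)
= 0.5400^2 / (2*1.0800)
= 0.2916 / 2.1600
= 0.1350

0.1350


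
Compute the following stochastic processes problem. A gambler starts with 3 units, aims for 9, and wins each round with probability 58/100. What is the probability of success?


Gambler's ruin formula:
r = q/p = 0.4200/0.5800 = 0.7241
P(win) = (1 - r^i)/(1 - r^N)
= (1 - 0.7241^3)/(1 - 0.7241^9)
= 0.6562

0.6562


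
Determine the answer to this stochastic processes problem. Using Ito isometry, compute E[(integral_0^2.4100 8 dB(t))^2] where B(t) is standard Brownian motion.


By Ito isometry: E[(int f dB)^2] = int f^2 dt
= 8^2 * 2.4100
= 64 * 2.4100 = 154.2400

154.2400


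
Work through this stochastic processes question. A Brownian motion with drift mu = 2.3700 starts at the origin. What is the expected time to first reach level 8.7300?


Expected first passage time = a/mu
= 8.7300/2.3700
= 3.6835

3.6835


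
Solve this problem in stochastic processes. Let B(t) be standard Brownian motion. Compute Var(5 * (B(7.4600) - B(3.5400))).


Var(alpha*(B(t)-B(s))) = alpha^2 * (t-s)
= 5^2 * (7.4600 - 3.5400)
= 25 * 3.9200
= 98.0000

98.0000


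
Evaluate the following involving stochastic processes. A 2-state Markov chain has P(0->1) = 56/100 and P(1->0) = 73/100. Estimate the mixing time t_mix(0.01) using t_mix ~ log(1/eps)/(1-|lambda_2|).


lambda_2 = |1 - p01 - p10| = |1 - 0.5600 - 0.7300| = 0.2900
t_mix ~ log(1/eps)/(1 - |lambda_2|)
= log(100)/(1 - 0.2900) = 4.6052/0.7100
= 6.4862

6.4862


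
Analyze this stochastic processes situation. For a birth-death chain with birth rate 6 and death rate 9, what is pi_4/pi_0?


For birth-death process, pi_n/pi_0 = (lambda/mu)^n
= (6/9)^4
= 0.1975

0.1975


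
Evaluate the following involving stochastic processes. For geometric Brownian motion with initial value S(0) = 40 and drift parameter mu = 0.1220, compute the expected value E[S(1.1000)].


E[S(t)] = S(0) * exp(mu * t)
= 40 * exp(0.1220 * 1.1000)
= 40 * 1.1436
= 45.7449

45.7449


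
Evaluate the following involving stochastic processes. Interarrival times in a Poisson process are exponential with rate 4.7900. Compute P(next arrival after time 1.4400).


P(X > t) = exp(-lambda * t)
= exp(-4.7900 * 1.4400)
= exp(-6.8976) = 0.0010

0.0010


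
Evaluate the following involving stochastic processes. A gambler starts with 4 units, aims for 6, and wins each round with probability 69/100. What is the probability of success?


Gambler's ruin formula:
r = q/p = 0.3100/0.6900 = 0.4493
P(win) = (1 - r^i)/(1 - r^N)
= (1 - 0.4493^4)/(1 - 0.4493^6)
= 0.9672

0.9672


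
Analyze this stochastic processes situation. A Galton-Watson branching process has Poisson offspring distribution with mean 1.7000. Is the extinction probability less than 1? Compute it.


Since mu = 1.7000 > 1, extinction prob q < 1.
Solve s = exp(mu*(s-1)) iteratively.
q = 0.3088

0.3088


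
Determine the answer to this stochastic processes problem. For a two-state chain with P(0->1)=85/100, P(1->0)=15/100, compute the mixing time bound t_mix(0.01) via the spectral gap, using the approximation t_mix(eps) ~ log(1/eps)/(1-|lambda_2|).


lambda_2 = |1 - p01 - p10| = |1 - 0.8500 - 0.1500| = 2.7756e-17
t_mix ~ log(1/eps)/(1 - |lambda_2|)
= log(100)/(1 - 2.7756e-17) = 4.6052/1.0000
= 4.6052

4.6052


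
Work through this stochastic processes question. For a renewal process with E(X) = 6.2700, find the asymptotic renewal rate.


Long-run renewal rate = 1/E(X)
= 1/6.2700
= 0.1595

0.1595


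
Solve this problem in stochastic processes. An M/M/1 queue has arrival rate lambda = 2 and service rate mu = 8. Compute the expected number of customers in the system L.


rho = 2/8 = 0.2500
L = rho/(1-rho)
= 0.2500/0.7500
= 0.3333

0.3333


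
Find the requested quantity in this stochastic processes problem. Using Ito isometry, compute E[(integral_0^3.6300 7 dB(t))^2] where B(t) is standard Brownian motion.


By Ito isometry: E[(int f dB)^2] = int f^2 dt
= 7^2 * 3.6300
= 49 * 3.6300 = 177.8700

177.8700


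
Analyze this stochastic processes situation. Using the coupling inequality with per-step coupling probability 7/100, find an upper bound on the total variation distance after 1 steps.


TV distance bound <= (1-delta)^n
= (1 - 0.0700)^1
= 0.9300^1
= 0.9300

0.9300


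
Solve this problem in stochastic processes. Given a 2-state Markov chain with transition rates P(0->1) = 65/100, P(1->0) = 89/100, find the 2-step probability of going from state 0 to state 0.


Computing P^2 by matrix multiplication.
P = [[0.3500, 0.6500], [0.8900, 0.1100]]
After raising P to the power 2:
P^2(0,0) = 0.7010

0.7010


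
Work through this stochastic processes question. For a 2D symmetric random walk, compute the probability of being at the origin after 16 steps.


P = C(16,8)^2 / 4^16
= 12870^2 / 4294967296
= 165636900 / 4294967296
= 0.0386

0.0386


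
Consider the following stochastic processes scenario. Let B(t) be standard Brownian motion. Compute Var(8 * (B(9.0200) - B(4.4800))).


Var(alpha*(B(t)-B(s))) = alpha^2 * (t-s)
= 8^2 * (9.0200 - 4.4800)
= 64 * 4.5400
= 290.5600

290.5600


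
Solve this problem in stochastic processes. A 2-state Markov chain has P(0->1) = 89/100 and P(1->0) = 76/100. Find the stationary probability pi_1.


Stationary distribution: pi_0 = p10/(p01+p10), pi_1 = p01/(p01+p10)
p01 = 0.8900, p10 = 0.7600
pi_1 = 0.5394

0.5394


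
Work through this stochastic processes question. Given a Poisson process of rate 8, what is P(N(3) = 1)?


P(N(t)=k) = (lambda*t)^k * exp(-lambda*t) / k!
lambda*t = 24
= 24^1 * exp(-24) / 1!
= 24 * 3.7751e-11 / 1
= 9.0603e-10

9.0603e-10


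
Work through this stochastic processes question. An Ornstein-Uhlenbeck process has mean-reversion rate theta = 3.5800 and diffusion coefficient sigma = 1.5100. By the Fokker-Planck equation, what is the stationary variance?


Stationary variance = sigma^2 / (2*theta)
= 1.5100^2 / (2*3.5800)
= 2.2801 / 7.1600
= 0.3184

0.3184


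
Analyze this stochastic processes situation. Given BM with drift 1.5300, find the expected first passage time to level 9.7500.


Expected first passage time = a/mu
= 9.7500/1.5300
= 6.3725

6.3725


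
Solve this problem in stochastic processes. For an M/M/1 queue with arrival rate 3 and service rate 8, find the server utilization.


rho = lambda/mu
= 3/8
= 0.3750

0.3750


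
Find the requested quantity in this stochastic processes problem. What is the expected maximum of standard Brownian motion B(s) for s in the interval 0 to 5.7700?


E(max B(s)) = sqrt(2t/pi)
= sqrt(2*5.7700/pi)
= sqrt(3.6733)
= 1.9166

1.9166


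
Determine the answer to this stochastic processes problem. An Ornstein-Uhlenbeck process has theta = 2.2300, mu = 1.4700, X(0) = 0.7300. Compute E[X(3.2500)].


E[X(t)] = mu + (X(0) - mu)*exp(-theta*t)
= 1.4700 + (0.7300 - 1.4700)*exp(-2.2300*3.2500)
= 1.4700 + -0.7400 * 7.1195e-04
= 1.4695

1.4695


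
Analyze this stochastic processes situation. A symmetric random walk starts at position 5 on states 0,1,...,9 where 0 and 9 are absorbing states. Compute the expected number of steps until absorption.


For symmetric RW on 0,...,N with absorbing barriers, E(i) = i*(N-i)
E(5) = 5 * 4 = 20

20


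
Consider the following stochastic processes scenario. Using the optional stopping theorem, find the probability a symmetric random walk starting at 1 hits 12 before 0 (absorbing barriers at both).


By optional stopping theorem: E(M at tau) = M(0) = 1
P(hit 12)*12 + P(hit 0)*0 = 1
P(hit 12) = (1 - 0)/(12 - 0) = 1/12 = 0.0833

0.0833


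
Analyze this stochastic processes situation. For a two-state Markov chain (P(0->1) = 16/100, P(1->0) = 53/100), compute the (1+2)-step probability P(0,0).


P^3 = P^1 * P^2
Computing via matrix multiplication of the transition matrix.
Entry (0,0) of P^3 = 0.7750

0.7750


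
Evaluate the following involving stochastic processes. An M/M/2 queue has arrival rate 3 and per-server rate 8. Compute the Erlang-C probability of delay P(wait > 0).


a = lambda/mu = 0.3750
rho = a/c = 0.1875
Erlang-C formula applied:
C(c,a) = 0.0592

0.0592


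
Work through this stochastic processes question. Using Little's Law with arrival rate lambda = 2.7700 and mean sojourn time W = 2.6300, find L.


Little's Law: L = lambda * W
= 2.7700 * 2.6300
= 7.2851

7.2851


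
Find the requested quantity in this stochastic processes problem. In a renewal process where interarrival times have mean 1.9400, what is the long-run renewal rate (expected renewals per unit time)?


Long-run renewal rate = 1/E(X)
= 1/1.9400
= 0.5155

0.5155


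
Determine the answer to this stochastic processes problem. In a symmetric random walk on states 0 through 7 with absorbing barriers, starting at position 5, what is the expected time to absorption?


For symmetric RW on 0,...,N with absorbing barriers, E(i) = i*(N-i)
E(5) = 5 * 2 = 10

10


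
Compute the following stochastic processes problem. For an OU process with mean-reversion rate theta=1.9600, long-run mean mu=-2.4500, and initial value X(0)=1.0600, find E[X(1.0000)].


E[X(t)] = mu + (X(0) - mu)*exp(-theta*t)
= -2.4500 + (1.0600 - -2.4500)*exp(-1.9600*1.0000)
= -2.4500 + 3.5100 * 0.1409
= -1.9556

-1.9556


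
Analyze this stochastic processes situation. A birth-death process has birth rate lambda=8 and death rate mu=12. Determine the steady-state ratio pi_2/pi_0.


For birth-death process, pi_n/pi_0 = (lambda/mu)^n
= (8/12)^2
= 0.4444

0.4444


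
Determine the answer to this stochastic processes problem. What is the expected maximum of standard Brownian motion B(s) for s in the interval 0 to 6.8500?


E(max B(s)) = sqrt(2t/pi)
= sqrt(2*6.8500/pi)
= sqrt(4.3608)
= 2.0883

2.0883


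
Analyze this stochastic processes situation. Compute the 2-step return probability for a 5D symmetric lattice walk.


P(return in 2 steps) = P(reverse first step) = 1/(2d)
= 1/10
= 0.1000

0.1000


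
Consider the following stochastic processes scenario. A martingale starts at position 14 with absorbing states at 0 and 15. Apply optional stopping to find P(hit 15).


By optional stopping theorem: E(M at tau) = M(0) = 14
P(hit 15)*15 + P(hit 0)*0 = 14
P(hit 15) = (14 - 0)/(15 - 0) = 14/15 = 0.9333

0.9333


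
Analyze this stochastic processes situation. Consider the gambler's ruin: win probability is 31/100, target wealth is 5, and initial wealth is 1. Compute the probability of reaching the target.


Gambler's ruin formula:
r = q/p = 0.6900/0.3100 = 2.2258
P(win) = (1 - r^i)/(1 - r^N)
= (1 - 2.2258^1)/(1 - 2.2258^5)
= 0.0229

0.0229


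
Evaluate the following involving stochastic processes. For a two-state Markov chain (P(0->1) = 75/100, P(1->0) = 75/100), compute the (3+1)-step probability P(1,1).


P^4 = P^3 * P^1
Computing via matrix multiplication of the transition matrix.
Entry (1,1) of P^4 = 0.5312

0.5312


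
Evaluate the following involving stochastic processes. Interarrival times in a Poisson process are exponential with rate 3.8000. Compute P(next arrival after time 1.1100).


P(X > t) = exp(-lambda * t)
= exp(-3.8000 * 1.1100)
= exp(-4.2180) = 0.0147

0.0147


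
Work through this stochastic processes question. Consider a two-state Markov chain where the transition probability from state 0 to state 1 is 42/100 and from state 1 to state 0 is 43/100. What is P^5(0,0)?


Computing P^5 by matrix multiplication.
P = [[0.5800, 0.4200], [0.4300, 0.5700]]
After raising P to the power 5:
P^5(0,0) = 0.5059

0.5059


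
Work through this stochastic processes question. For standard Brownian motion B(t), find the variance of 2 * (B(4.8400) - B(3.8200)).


Var(alpha*(B(t)-B(s))) = alpha^2 * (t-s)
= 2^2 * (4.8400 - 3.8200)
= 4 * 1.0200
= 4.0800

4.0800


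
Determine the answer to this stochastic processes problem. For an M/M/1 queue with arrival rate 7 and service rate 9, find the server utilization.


rho = lambda/mu
= 7/9
= 0.7778

0.7778


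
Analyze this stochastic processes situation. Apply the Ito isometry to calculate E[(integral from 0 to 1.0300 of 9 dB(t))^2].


By Ito isometry: E[(int f dB)^2] = int f^2 dt
= 9^2 * 1.0300
= 81 * 1.0300 = 83.4300

83.4300


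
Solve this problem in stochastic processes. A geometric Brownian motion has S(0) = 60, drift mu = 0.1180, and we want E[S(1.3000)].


E[S(t)] = S(0) * exp(mu * t)
= 60 * exp(0.1180 * 1.3000)
= 60 * 1.1658
= 69.9475

69.9475


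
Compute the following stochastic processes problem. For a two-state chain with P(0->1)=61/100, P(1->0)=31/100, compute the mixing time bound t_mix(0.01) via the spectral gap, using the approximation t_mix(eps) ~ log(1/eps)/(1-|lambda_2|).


lambda_2 = |1 - p01 - p10| = |1 - 0.6100 - 0.3100| = 0.0800
t_mix ~ log(1/eps)/(1 - |lambda_2|)
= log(100)/(1 - 0.0800) = 4.6052/0.9200
= 5.0056

5.0056


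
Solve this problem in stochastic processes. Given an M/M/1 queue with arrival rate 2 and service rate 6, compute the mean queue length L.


rho = 2/6 = 0.3333
L = rho/(1-rho)
= 0.3333/0.6667
= 0.5000

0.5000


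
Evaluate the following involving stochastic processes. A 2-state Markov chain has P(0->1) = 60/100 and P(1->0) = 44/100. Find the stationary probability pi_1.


Stationary distribution: pi_0 = p10/(p01+p10), pi_1 = p01/(p01+p10)
p01 = 0.6000, p10 = 0.4400
pi_1 = 0.5769

0.5769


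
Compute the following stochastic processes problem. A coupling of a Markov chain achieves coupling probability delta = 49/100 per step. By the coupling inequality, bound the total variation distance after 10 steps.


TV distance bound <= (1-delta)^n
= (1 - 0.4900)^10
= 0.5100^10
= 0.0012

0.0012


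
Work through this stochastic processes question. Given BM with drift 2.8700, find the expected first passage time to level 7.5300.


Expected first passage time = a/mu
= 7.5300/2.8700
= 2.6237

2.6237


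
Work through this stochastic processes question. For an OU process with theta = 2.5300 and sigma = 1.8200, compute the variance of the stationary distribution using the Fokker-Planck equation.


Stationary variance = sigma^2 / (2*theta)
= 1.8200^2 / (2*2.5300)
= 3.3124 / 5.0600
= 0.6546

0.6546


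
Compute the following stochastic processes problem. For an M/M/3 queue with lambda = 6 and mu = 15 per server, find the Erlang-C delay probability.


a = lambda/mu = 0.4000
rho = a/c = 0.1333
Erlang-C formula applied:
C(c,a) = 0.0082

0.0082


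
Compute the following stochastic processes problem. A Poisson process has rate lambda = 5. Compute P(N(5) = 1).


P(N(t)=k) = (lambda*t)^k * exp(-lambda*t) / k!
lambda*t = 25
= 25^1 * exp(-25) / 1!
= 25 * 1.3888e-11 / 1
= 3.4720e-10

3.4720e-10


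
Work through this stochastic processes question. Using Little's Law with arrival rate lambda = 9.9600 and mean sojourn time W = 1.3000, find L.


Little's Law: L = lambda * W
= 9.9600 * 1.3000
= 12.9480

12.9480


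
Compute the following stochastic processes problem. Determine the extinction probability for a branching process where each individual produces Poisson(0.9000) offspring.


Since mu = 0.9000 <= 1, extinction probability = 1.

1.0000


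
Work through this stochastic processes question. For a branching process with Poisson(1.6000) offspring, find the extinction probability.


Since mu = 1.6000 > 1, extinction prob q < 1.
Solve s = exp(mu*(s-1)) iteratively.
q = 0.3580

0.3580


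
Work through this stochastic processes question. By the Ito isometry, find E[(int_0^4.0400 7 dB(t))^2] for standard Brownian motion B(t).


By Ito isometry: E[(int f dB)^2] = int f^2 dt
= 7^2 * 4.0400
= 49 * 4.0400 = 197.9600

197.9600


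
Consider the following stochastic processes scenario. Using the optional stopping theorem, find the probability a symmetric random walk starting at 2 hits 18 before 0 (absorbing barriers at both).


By optional stopping theorem: E(M at tau) = M(0) = 2
P(hit 18)*18 + P(hit 0)*0 = 2
P(hit 18) = (2 - 0)/(18 - 0) = 1/9 = 0.1111

0.1111


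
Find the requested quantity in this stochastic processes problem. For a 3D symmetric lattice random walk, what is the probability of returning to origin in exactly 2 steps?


P(return in 2 steps) = P(reverse first step) = 1/(2d)
= 1/6
= 0.1667

0.1667


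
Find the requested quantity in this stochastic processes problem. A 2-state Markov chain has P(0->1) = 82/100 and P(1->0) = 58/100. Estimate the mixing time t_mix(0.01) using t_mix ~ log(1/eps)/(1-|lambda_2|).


lambda_2 = |1 - p01 - p10| = |1 - 0.8200 - 0.5800| = 0.4000
t_mix ~ log(1/eps)/(1 - |lambda_2|)
= log(100)/(1 - 0.4000) = 4.6052/0.6000
= 7.6753

7.6753


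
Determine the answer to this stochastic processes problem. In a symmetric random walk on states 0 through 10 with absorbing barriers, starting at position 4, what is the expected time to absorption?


For symmetric RW on 0,...,N with absorbing barriers, E(i) = i*(N-i)
E(4) = 4 * 6 = 24

24


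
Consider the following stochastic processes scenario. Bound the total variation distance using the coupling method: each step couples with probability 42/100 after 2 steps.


TV distance bound <= (1-delta)^n
= (1 - 0.4200)^2
= 0.5800^2
= 0.3364

0.3364


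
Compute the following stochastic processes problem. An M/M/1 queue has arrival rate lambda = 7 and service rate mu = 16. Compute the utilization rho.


rho = lambda/mu
= 7/16
= 0.4375

0.4375


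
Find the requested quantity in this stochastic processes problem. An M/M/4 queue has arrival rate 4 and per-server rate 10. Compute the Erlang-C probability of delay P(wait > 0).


a = lambda/mu = 0.4000
rho = a/c = 0.1000
Erlang-C formula applied:
C(c,a) = 7.9444e-04

7.9444e-04


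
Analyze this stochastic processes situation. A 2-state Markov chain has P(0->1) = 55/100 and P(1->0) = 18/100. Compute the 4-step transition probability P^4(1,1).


Computing P^4 by matrix multiplication.
P = [[0.4500, 0.5500], [0.1800, 0.8200]]
After raising P to the power 4:
P^4(1,1) = 0.7547

0.7547


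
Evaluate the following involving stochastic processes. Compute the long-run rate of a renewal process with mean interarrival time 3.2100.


Long-run renewal rate = 1/E(X)
= 1/3.2100
= 0.3115

0.3115


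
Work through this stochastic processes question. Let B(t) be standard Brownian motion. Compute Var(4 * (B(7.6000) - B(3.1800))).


Var(alpha*(B(t)-B(s))) = alpha^2 * (t-s)
= 4^2 * (7.6000 - 3.1800)
= 16 * 4.4200
= 70.7200

70.7200


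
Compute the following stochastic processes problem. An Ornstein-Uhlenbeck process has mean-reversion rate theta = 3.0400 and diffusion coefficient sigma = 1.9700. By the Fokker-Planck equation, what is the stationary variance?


Stationary variance = sigma^2 / (2*theta)
= 1.9700^2 / (2*3.0400)
= 3.8809 / 6.0800
= 0.6383

0.6383


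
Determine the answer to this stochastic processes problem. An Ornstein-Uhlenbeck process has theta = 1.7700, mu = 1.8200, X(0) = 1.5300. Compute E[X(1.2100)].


E[X(t)] = mu + (X(0) - mu)*exp(-theta*t)
= 1.8200 + (1.5300 - 1.8200)*exp(-1.7700*1.2100)
= 1.8200 + -0.2900 * 0.1175
= 1.7859

1.7859


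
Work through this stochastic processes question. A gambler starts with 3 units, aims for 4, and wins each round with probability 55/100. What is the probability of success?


Gambler's ruin formula:
r = q/p = 0.4500/0.5500 = 0.8182
P(win) = (1 - r^i)/(1 - r^N)
= (1 - 0.8182^3)/(1 - 0.8182^4)
= 0.8196

0.8196


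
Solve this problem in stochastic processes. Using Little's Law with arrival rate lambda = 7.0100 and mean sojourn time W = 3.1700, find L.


Little's Law: L = lambda * W
= 7.0100 * 3.1700
= 22.2217

22.2217


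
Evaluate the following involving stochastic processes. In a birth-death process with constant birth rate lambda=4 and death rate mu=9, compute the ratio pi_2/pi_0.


For birth-death process, pi_n/pi_0 = (lambda/mu)^n
= (4/9)^2
= 0.1975

0.1975


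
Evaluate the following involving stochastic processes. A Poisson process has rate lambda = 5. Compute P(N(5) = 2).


P(N(t)=k) = (lambda*t)^k * exp(-lambda*t) / k!
lambda*t = 25
= 25^2 * exp(-25) / 2!
= 625 * 1.3888e-11 / 2
= 4.3400e-09

4.3400e-09


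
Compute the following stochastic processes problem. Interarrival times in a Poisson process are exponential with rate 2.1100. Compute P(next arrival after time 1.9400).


P(X > t) = exp(-lambda * t)
= exp(-2.1100 * 1.9400)
= exp(-4.0934) = 0.0167

0.0167


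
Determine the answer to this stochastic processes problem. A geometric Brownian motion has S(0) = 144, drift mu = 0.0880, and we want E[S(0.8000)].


E[S(t)] = S(0) * exp(mu * t)
= 144 * exp(0.0880 * 0.8000)
= 144 * 1.0729
= 154.5030

154.5030


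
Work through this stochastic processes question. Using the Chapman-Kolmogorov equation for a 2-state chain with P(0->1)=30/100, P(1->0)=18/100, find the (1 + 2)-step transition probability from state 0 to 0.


P^3 = P^1 * P^2
Computing via matrix multiplication of the transition matrix.
Entry (0,0) of P^3 = 0.4629

0.4629


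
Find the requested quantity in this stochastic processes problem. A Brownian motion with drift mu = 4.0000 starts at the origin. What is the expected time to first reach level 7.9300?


Expected first passage time = a/mu
= 7.9300/4.0000
= 1.9825

1.9825


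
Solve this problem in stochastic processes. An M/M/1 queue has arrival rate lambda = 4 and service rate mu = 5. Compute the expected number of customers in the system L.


rho = 4/5 = 0.8000
L = rho/(1-rho)
= 0.8000/0.2000
= 4.0000

4.0000


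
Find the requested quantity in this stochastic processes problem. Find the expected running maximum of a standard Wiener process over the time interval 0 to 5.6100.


E(max B(s)) = sqrt(2t/pi)
= sqrt(2*5.6100/pi)
= sqrt(3.5714)
= 1.8898

1.8898


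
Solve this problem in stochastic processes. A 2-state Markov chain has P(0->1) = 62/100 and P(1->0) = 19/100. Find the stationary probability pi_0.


Stationary distribution: pi_0 = p10/(p01+p10), pi_1 = p01/(p01+p10)
p01 = 0.6200, p10 = 0.1900
pi_0 = 0.2346

0.2346


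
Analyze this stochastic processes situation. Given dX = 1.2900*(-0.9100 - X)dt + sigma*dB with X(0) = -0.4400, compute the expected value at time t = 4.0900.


E[X(t)] = mu + (X(0) - mu)*exp(-theta*t)
= -0.9100 + (-0.4400 - -0.9100)*exp(-1.2900*4.0900)
= -0.9100 + 0.4700 * 0.0051
= -0.9076

-0.9076


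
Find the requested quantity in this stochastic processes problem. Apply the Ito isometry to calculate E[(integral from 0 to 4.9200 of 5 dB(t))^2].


By Ito isometry: E[(int f dB)^2] = int f^2 dt
= 5^2 * 4.9200
= 25 * 4.9200 = 123.0000

123.0000


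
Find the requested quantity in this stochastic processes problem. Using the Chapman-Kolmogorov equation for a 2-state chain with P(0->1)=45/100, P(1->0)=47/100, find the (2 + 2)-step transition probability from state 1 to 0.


P^4 = P^2 * P^2
Computing via matrix multiplication of the transition matrix.
Entry (1,0) of P^4 = 0.5108

0.5108


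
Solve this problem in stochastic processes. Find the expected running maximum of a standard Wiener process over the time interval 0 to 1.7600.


E(max B(s)) = sqrt(2t/pi)
= sqrt(2*1.7600/pi)
= sqrt(1.1205)
= 1.0585

1.0585


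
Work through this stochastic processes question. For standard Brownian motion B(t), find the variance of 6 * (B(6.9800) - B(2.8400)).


Var(alpha*(B(t)-B(s))) = alpha^2 * (t-s)
= 6^2 * (6.9800 - 2.8400)
= 36 * 4.1400
= 149.0400

149.0400


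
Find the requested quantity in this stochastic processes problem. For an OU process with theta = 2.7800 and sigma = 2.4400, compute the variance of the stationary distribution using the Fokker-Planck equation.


Stationary variance = sigma^2 / (2*theta)
= 2.4400^2 / (2*2.7800)
= 5.9536 / 5.5600
= 1.0708

1.0708


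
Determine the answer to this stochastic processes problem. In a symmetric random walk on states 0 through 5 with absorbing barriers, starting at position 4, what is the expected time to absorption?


For symmetric RW on 0,...,N with absorbing barriers, E(i) = i*(N-i)
E(4) = 4 * 1 = 4

4


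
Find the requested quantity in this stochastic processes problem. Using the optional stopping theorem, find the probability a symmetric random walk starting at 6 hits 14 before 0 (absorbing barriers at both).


By optional stopping theorem: E(M at tau) = M(0) = 6
P(hit 14)*14 + P(hit 0)*0 = 6
P(hit 14) = (6 - 0)/(14 - 0) = 3/7 = 0.4286

0.4286


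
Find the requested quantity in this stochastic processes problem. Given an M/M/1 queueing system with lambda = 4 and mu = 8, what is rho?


rho = lambda/mu
= 4/8
= 0.5000

0.5000


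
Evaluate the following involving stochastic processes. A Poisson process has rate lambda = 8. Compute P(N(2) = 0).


P(N(t)=k) = (lambda*t)^k * exp(-lambda*t) / k!
lambda*t = 16
= 16^0 * exp(-16) / 0!
= 1 * 1.1254e-07 / 1
= 1.1254e-07

1.1254e-07


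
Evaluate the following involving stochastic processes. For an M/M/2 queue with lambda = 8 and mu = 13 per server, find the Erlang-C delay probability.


a = lambda/mu = 0.6154
rho = a/c = 0.3077
Erlang-C formula applied:
C(c,a) = 0.1448

0.1448


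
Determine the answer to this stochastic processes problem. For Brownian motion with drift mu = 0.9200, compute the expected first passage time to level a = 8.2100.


Expected first passage time = a/mu
= 8.2100/0.9200
= 8.9239

8.9239


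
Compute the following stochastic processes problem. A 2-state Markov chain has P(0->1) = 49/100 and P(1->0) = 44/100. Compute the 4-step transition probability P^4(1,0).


Computing P^4 by matrix multiplication.
P = [[0.5100, 0.4900], [0.4400, 0.5600]]
After raising P to the power 4:
P^4(1,0) = 0.4731

0.4731


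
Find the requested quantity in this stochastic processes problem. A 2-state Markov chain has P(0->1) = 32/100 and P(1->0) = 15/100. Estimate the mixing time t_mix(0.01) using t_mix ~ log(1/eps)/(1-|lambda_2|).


lambda_2 = |1 - p01 - p10| = |1 - 0.3200 - 0.1500| = 0.5300
t_mix ~ log(1/eps)/(1 - |lambda_2|)
= log(100)/(1 - 0.5300) = 4.6052/0.4700
= 9.7982

9.7982


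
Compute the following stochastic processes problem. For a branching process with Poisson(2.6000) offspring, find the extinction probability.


Since mu = 2.6000 > 1, extinction prob q < 1.
Solve s = exp(mu*(s-1)) iteratively.
q = 0.0951

0.0951


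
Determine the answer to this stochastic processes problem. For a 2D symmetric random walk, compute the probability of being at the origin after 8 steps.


P = C(8,4)^2 / 4^8
= 70^2 / 65536
= 4900 / 65536
= 0.0748

0.0748


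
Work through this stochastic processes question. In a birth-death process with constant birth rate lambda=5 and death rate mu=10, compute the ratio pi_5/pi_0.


For birth-death process, pi_n/pi_0 = (lambda/mu)^n
= (5/10)^5
= 0.0312

0.0312


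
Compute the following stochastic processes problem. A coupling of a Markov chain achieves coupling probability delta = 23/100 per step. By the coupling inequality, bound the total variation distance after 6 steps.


TV distance bound <= (1-delta)^n
= (1 - 0.2300)^6
= 0.7700^6
= 0.2084

0.2084


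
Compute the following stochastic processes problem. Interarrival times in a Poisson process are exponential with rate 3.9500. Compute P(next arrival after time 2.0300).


P(X > t) = exp(-lambda * t)
= exp(-3.9500 * 2.0300)
= exp(-8.0185) = 3.2931e-04

3.2931e-04


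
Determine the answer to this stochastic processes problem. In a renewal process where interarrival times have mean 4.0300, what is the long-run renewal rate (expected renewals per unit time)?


Long-run renewal rate = 1/E(X)
= 1/4.0300
= 0.2481

0.2481
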